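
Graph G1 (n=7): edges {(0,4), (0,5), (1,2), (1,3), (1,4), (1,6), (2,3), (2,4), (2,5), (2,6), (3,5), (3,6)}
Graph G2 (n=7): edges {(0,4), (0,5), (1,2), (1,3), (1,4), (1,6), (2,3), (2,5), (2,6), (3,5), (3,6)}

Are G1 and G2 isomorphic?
No, not isomorphic

The graphs are NOT isomorphic.

Counting edges: G1 has 12 edge(s); G2 has 11 edge(s).
Edge count is an isomorphism invariant (a bijection on vertices induces a bijection on edges), so differing edge counts rule out isomorphism.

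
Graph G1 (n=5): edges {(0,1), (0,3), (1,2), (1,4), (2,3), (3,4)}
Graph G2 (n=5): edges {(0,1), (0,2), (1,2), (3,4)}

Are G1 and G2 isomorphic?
No, not isomorphic

The graphs are NOT isomorphic.

Connected components of G1: 1 component(s) with vertex sets [[0, 1, 2, 3, 4]], sizes [5].
Connected components of G2: 2 component(s) with vertex sets [[3, 4], [0, 1, 2]], sizes [2, 3].
The number of connected components (and the multiset of component sizes) is an isomorphism invariant — an isomorphism maps each component of G1 bijectively onto a component of G2. Since G1 has 1 component(s) and G2 has 2, they cannot be isomorphic.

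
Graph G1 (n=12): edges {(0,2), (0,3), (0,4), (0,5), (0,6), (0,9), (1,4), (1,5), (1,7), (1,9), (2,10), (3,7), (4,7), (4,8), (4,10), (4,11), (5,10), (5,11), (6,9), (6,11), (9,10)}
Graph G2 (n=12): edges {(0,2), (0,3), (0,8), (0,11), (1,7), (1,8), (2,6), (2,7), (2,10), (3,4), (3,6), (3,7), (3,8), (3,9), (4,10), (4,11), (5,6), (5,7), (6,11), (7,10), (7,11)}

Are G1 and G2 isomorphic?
Yes, isomorphic

The graphs are isomorphic.
One valid mapping φ: V(G1) → V(G2): 0→7, 1→0, 2→5, 3→1, 4→3, 5→11, 6→10, 7→8, 8→9, 9→2, 10→6, 11→4

Verify φ preserves adjacency — for each edge of G1, its image is an edge of G2:
  (0,2) → (φ(0),φ(2)) = (5,7) ∈ E(G2) ✓
  (0,3) → (φ(0),φ(3)) = (1,7) ∈ E(G2) ✓
  (0,4) → (φ(0),φ(4)) = (3,7) ∈ E(G2) ✓
  (0,5) → (φ(0),φ(5)) = (7,11) ∈ E(G2) ✓
  (0,6) → (φ(0),φ(6)) = (7,10) ∈ E(G2) ✓
  (0,9) → (φ(0),φ(9)) = (2,7) ∈ E(G2) ✓
  (1,4) → (φ(1),φ(4)) = (0,3) ∈ E(G2) ✓
  (1,5) → (φ(1),φ(5)) = (0,11) ∈ E(G2) ✓
  (1,7) → (φ(1),φ(7)) = (0,8) ∈ E(G2) ✓
  (1,9) → (φ(1),φ(9)) = (0,2) ∈ E(G2) ✓
  (2,10) → (φ(2),φ(10)) = (5,6) ∈ E(G2) ✓
  (3,7) → (φ(3),φ(7)) = (1,8) ∈ E(G2) ✓
  (4,7) → (φ(4),φ(7)) = (3,8) ∈ E(G2) ✓
  (4,8) → (φ(4),φ(8)) = (3,9) ∈ E(G2) ✓
  (4,10) → (φ(4),φ(10)) = (3,6) ∈ E(G2) ✓
  (4,11) → (φ(4),φ(11)) = (3,4) ∈ E(G2) ✓
  (5,10) → (φ(5),φ(10)) = (6,11) ∈ E(G2) ✓
  (5,11) → (φ(5),φ(11)) = (4,11) ∈ E(G2) ✓
  (6,9) → (φ(6),φ(9)) = (2,10) ∈ E(G2) ✓
  (6,11) → (φ(6),φ(11)) = (4,10) ∈ E(G2) ✓
  (9,10) → (φ(9),φ(10)) = (2,6) ∈ E(G2) ✓
All 21 edges of G1 map to edges of G2, and |E(G1)| = |E(G2)| = 21, so φ is a bijection on edges as well as vertices. Hence G1 ≅ G2.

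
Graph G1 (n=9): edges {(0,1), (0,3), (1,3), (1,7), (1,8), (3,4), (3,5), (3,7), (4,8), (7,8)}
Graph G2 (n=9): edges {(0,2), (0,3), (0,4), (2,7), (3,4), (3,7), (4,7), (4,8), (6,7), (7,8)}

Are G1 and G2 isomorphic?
Yes, isomorphic

The graphs are isomorphic.
One valid mapping φ: V(G1) → V(G2): 0→8, 1→4, 2→1, 3→7, 4→2, 5→6, 6→5, 7→3, 8→0

Verify φ preserves adjacency — for each edge of G1, its image is an edge of G2:
  (0,1) → (φ(0),φ(1)) = (4,8) ∈ E(G2) ✓
  (0,3) → (φ(0),φ(3)) = (7,8) ∈ E(G2) ✓
  (1,3) → (φ(1),φ(3)) = (4,7) ∈ E(G2) ✓
  (1,7) → (φ(1),φ(7)) = (3,4) ∈ E(G2) ✓
  (1,8) → (φ(1),φ(8)) = (0,4) ∈ E(G2) ✓
  (3,4) → (φ(3),φ(4)) = (2,7) ∈ E(G2) ✓
  (3,5) → (φ(3),φ(5)) = (6,7) ∈ E(G2) ✓
  (3,7) → (φ(3),φ(7)) = (3,7) ∈ E(G2) ✓
  (4,8) → (φ(4),φ(8)) = (0,2) ∈ E(G2) ✓
  (7,8) → (φ(7),φ(8)) = (0,3) ∈ E(G2) ✓
All 10 edges of G1 map to edges of G2, and |E(G1)| = |E(G2)| = 10, so φ is a bijection on edges as well as vertices. Hence G1 ≅ G2.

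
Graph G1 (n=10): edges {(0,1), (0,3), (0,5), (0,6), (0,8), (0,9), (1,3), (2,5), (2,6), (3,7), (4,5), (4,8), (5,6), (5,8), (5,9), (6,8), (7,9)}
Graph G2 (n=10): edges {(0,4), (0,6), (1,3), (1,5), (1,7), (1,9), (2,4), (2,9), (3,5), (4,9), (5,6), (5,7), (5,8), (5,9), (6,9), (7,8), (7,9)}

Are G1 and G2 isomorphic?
Yes, isomorphic

The graphs are isomorphic.
One valid mapping φ: V(G1) → V(G2): 0→9, 1→2, 2→3, 3→4, 4→8, 5→5, 6→1, 7→0, 8→7, 9→6

Verify φ preserves adjacency — for each edge of G1, its image is an edge of G2:
  (0,1) → (φ(0),φ(1)) = (2,9) ∈ E(G2) ✓
  (0,3) → (φ(0),φ(3)) = (4,9) ∈ E(G2) ✓
  (0,5) → (φ(0),φ(5)) = (5,9) ∈ E(G2) ✓
  (0,6) → (φ(0),φ(6)) = (1,9) ∈ E(G2) ✓
  (0,8) → (φ(0),φ(8)) = (7,9) ∈ E(G2) ✓
  (0,9) → (φ(0),φ(9)) = (6,9) ∈ E(G2) ✓
  (1,3) → (φ(1),φ(3)) = (2,4) ∈ E(G2) ✓
  (2,5) → (φ(2),φ(5)) = (3,5) ∈ E(G2) ✓
  (2,6) → (φ(2),φ(6)) = (1,3) ∈ E(G2) ✓
  (3,7) → (φ(3),φ(7)) = (0,4) ∈ E(G2) ✓
  (4,5) → (φ(4),φ(5)) = (5,8) ∈ E(G2) ✓
  (4,8) → (φ(4),φ(8)) = (7,8) ∈ E(G2) ✓
  (5,6) → (φ(5),φ(6)) = (1,5) ∈ E(G2) ✓
  (5,8) → (φ(5),φ(8)) = (5,7) ∈ E(G2) ✓
  (5,9) → (φ(5),φ(9)) = (5,6) ∈ E(G2) ✓
  (6,8) → (φ(6),φ(8)) = (1,7) ∈ E(G2) ✓
  (7,9) → (φ(7),φ(9)) = (0,6) ∈ E(G2) ✓
All 17 edges of G1 map to edges of G2, and |E(G1)| = |E(G2)| = 17, so φ is a bijection on edges as well as vertices. Hence G1 ≅ G2.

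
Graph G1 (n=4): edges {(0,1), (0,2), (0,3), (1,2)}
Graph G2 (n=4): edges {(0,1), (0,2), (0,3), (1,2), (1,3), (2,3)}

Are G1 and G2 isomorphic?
No, not isomorphic

The graphs are NOT isomorphic.

Counting edges: G1 has 4 edge(s); G2 has 6 edge(s).
Edge count is an isomorphism invariant (a bijection on vertices induces a bijection on edges), so differing edge counts rule out isomorphism.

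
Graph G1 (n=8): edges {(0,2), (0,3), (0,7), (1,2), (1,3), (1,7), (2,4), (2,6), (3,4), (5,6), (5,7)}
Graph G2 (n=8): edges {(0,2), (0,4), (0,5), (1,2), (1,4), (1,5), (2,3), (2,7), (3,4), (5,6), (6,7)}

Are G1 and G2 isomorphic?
Yes, isomorphic

The graphs are isomorphic.
One valid mapping φ: V(G1) → V(G2): 0→1, 1→0, 2→2, 3→4, 4→3, 5→6, 6→7, 7→5

Verify φ preserves adjacency — for each edge of G1, its image is an edge of G2:
  (0,2) → (φ(0),φ(2)) = (1,2) ∈ E(G2) ✓
  (0,3) → (φ(0),φ(3)) = (1,4) ∈ E(G2) ✓
  (0,7) → (φ(0),φ(7)) = (1,5) ∈ E(G2) ✓
  (1,2) → (φ(1),φ(2)) = (0,2) ∈ E(G2) ✓
  (1,3) → (φ(1),φ(3)) = (0,4) ∈ E(G2) ✓
  (1,7) → (φ(1),φ(7)) = (0,5) ∈ E(G2) ✓
  (2,4) → (φ(2),φ(4)) = (2,3) ∈ E(G2) ✓
  (2,6) → (φ(2),φ(6)) = (2,7) ∈ E(G2) ✓
  (3,4) → (φ(3),φ(4)) = (3,4) ∈ E(G2) ✓
  (5,6) → (φ(5),φ(6)) = (6,7) ∈ E(G2) ✓
  (5,7) → (φ(5),φ(7)) = (5,6) ∈ E(G2) ✓
All 11 edges of G1 map to edges of G2, and |E(G1)| = |E(G2)| = 11, so φ is a bijection on edges as well as vertices. Hence G1 ≅ G2.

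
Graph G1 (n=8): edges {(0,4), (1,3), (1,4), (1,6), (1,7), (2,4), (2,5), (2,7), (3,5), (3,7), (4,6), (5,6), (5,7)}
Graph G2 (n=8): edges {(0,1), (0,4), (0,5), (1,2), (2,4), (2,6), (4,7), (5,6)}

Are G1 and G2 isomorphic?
No, not isomorphic

The graphs are NOT isomorphic.

Connected components of G1: 1 component(s) with vertex sets [[0, 1, 2, 3, 4, 5, 6, 7]], sizes [8].
Connected components of G2: 2 component(s) with vertex sets [[3], [0, 1, 2, 4, 5, 6, 7]], sizes [1, 7].
The number of connected components (and the multiset of component sizes) is an isomorphism invariant — an isomorphism maps each component of G1 bijectively onto a component of G2. Since G1 has 1 component(s) and G2 has 2, they cannot be isomorphic.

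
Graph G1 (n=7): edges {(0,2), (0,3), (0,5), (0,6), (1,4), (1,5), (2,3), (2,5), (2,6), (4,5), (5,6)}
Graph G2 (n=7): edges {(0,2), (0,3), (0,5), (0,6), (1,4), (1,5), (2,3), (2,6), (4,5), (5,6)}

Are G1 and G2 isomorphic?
No, not isomorphic

The graphs are NOT isomorphic.

Counting edges: G1 has 11 edge(s); G2 has 10 edge(s).
Edge count is an isomorphism invariant (a bijection on vertices induces a bijection on edges), so differing edge counts rule out isomorphism.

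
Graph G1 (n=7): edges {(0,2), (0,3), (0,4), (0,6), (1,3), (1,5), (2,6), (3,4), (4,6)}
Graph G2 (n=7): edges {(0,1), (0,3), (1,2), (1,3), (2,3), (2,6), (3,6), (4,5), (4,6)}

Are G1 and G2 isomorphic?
Yes, isomorphic

The graphs are isomorphic.
One valid mapping φ: V(G1) → V(G2): 0→3, 1→4, 2→0, 3→6, 4→2, 5→5, 6→1

Verify φ preserves adjacency — for each edge of G1, its image is an edge of G2:
  (0,2) → (φ(0),φ(2)) = (0,3) ∈ E(G2) ✓
  (0,3) → (φ(0),φ(3)) = (3,6) ∈ E(G2) ✓
  (0,4) → (φ(0),φ(4)) = (2,3) ∈ E(G2) ✓
  (0,6) → (φ(0),φ(6)) = (1,3) ∈ E(G2) ✓
  (1,3) → (φ(1),φ(3)) = (4,6) ∈ E(G2) ✓
  (1,5) → (φ(1),φ(5)) = (4,5) ∈ E(G2) ✓
  (2,6) → (φ(2),φ(6)) = (0,1) ∈ E(G2) ✓
  (3,4) → (φ(3),φ(4)) = (2,6) ∈ E(G2) ✓
  (4,6) → (φ(4),φ(6)) = (1,2) ∈ E(G2) ✓
All 9 edges of G1 map to edges of G2, and |E(G1)| = |E(G2)| = 9, so φ is a bijection on edges as well as vertices. Hence G1 ≅ G2.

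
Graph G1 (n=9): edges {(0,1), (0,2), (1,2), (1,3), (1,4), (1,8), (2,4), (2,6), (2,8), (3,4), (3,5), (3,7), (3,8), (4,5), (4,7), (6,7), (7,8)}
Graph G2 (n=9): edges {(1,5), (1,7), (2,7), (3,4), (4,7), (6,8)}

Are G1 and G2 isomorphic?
No, not isomorphic

The graphs are NOT isomorphic.

Connected components of G1: 1 component(s) with vertex sets [[0, 1, 2, 3, 4, 5, 6, 7, 8]], sizes [9].
Connected components of G2: 3 component(s) with vertex sets [[0], [6, 8], [1, 2, 3, 4, 5, 7]], sizes [1, 2, 6].
The number of connected components (and the multiset of component sizes) is an isomorphism invariant — an isomorphism maps each component of G1 bijectively onto a component of G2. Since G1 has 1 component(s) and G2 has 3, they cannot be isomorphic.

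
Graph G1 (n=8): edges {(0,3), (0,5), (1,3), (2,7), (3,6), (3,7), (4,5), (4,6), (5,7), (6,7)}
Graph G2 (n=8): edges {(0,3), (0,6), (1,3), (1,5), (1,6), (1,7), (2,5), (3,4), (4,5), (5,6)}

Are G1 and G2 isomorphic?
Yes, isomorphic

The graphs are isomorphic.
One valid mapping φ: V(G1) → V(G2): 0→4, 1→2, 2→7, 3→5, 4→0, 5→3, 6→6, 7→1

Verify φ preserves adjacency — for each edge of G1, its image is an edge of G2:
  (0,3) → (φ(0),φ(3)) = (4,5) ∈ E(G2) ✓
  (0,5) → (φ(0),φ(5)) = (3,4) ∈ E(G2) ✓
  (1,3) → (φ(1),φ(3)) = (2,5) ∈ E(G2) ✓
  (2,7) → (φ(2),φ(7)) = (1,7) ∈ E(G2) ✓
  (3,6) → (φ(3),φ(6)) = (5,6) ∈ E(G2) ✓
  (3,7) → (φ(3),φ(7)) = (1,5) ∈ E(G2) ✓
  (4,5) → (φ(4),φ(5)) = (0,3) ∈ E(G2) ✓
  (4,6) → (φ(4),φ(6)) = (0,6) ∈ E(G2) ✓
  (5,7) → (φ(5),φ(7)) = (1,3) ∈ E(G2) ✓
  (6,7) → (φ(6),φ(7)) = (1,6) ∈ E(G2) ✓
All 10 edges of G1 map to edges of G2, and |E(G1)| = |E(G2)| = 10, so φ is a bijection on edges as well as vertices. Hence G1 ≅ G2.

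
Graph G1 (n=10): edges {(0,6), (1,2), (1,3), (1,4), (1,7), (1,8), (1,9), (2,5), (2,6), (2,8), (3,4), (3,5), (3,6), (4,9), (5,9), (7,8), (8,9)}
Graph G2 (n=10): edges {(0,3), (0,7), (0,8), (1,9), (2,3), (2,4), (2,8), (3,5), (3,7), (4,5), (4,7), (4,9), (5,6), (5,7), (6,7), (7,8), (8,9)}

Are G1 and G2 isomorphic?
Yes, isomorphic

The graphs are isomorphic.
One valid mapping φ: V(G1) → V(G2): 0→1, 1→7, 2→4, 3→8, 4→0, 5→2, 6→9, 7→6, 8→5, 9→3

Verify φ preserves adjacency — for each edge of G1, its image is an edge of G2:
  (0,6) → (φ(0),φ(6)) = (1,9) ∈ E(G2) ✓
  (1,2) → (φ(1),φ(2)) = (4,7) ∈ E(G2) ✓
  (1,3) → (φ(1),φ(3)) = (7,8) ∈ E(G2) ✓
  (1,4) → (φ(1),φ(4)) = (0,7) ∈ E(G2) ✓
  (1,7) → (φ(1),φ(7)) = (6,7) ∈ E(G2) ✓
  (1,8) → (φ(1),φ(8)) = (5,7) ∈ E(G2) ✓
  (1,9) → (φ(1),φ(9)) = (3,7) ∈ E(G2) ✓
  (2,5) → (φ(2),φ(5)) = (2,4) ∈ E(G2) ✓
  (2,6) → (φ(2),φ(6)) = (4,9) ∈ E(G2) ✓
  (2,8) → (φ(2),φ(8)) = (4,5) ∈ E(G2) ✓
  (3,4) → (φ(3),φ(4)) = (0,8) ∈ E(G2) ✓
  (3,5) → (φ(3),φ(5)) = (2,8) ∈ E(G2) ✓
  (3,6) → (φ(3),φ(6)) = (8,9) ∈ E(G2) ✓
  (4,9) → (φ(4),φ(9)) = (0,3) ∈ E(G2) ✓
  (5,9) → (φ(5),φ(9)) = (2,3) ∈ E(G2) ✓
  (7,8) → (φ(7),φ(8)) = (5,6) ∈ E(G2) ✓
  (8,9) → (φ(8),φ(9)) = (3,5) ∈ E(G2) ✓
All 17 edges of G1 map to edges of G2, and |E(G1)| = |E(G2)| = 17, so φ is a bijection on edges as well as vertices. Hence G1 ≅ G2.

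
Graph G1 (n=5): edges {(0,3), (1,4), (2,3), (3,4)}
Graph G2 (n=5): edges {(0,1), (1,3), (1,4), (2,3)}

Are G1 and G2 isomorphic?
Yes, isomorphic

The graphs are isomorphic.
One valid mapping φ: V(G1) → V(G2): 0→0, 1→2, 2→4, 3→1, 4→3

Verify φ preserves adjacency — for each edge of G1, its image is an edge of G2:
  (0,3) → (φ(0),φ(3)) = (0,1) ∈ E(G2) ✓
  (1,4) → (φ(1),φ(4)) = (2,3) ∈ E(G2) ✓
  (2,3) → (φ(2),φ(3)) = (1,4) ∈ E(G2) ✓
  (3,4) → (φ(3),φ(4)) = (1,3) ∈ E(G2) ✓
All 4 edges of G1 map to edges of G2, and |E(G1)| = |E(G2)| = 4, so φ is a bijection on edges as well as vertices. Hence G1 ≅ G2.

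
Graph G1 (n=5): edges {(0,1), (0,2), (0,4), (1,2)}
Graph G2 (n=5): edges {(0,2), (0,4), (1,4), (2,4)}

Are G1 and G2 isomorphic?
Yes, isomorphic

The graphs are isomorphic.
One valid mapping φ: V(G1) → V(G2): 0→4, 1→2, 2→0, 3→3, 4→1

Verify φ preserves adjacency — for each edge of G1, its image is an edge of G2:
  (0,1) → (φ(0),φ(1)) = (2,4) ∈ E(G2) ✓
  (0,2) → (φ(0),φ(2)) = (0,4) ∈ E(G2) ✓
  (0,4) → (φ(0),φ(4)) = (1,4) ∈ E(G2) ✓
  (1,2) → (φ(1),φ(2)) = (0,2) ∈ E(G2) ✓
All 4 edges of G1 map to edges of G2, and |E(G1)| = |E(G2)| = 4, so φ is a bijection on edges as well as vertices. Hence G1 ≅ G2.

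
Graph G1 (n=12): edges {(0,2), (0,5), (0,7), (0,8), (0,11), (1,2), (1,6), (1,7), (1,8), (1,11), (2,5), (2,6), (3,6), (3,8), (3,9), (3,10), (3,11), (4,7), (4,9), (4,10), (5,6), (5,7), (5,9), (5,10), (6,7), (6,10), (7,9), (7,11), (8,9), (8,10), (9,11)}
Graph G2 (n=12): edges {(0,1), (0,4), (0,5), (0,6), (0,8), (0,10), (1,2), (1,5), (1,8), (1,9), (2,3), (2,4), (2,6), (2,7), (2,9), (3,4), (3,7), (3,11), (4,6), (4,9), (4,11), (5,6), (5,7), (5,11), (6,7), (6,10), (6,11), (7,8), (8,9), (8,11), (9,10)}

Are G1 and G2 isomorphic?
Yes, isomorphic

The graphs are isomorphic.
One valid mapping φ: V(G1) → V(G2): 0→11, 1→7, 2→3, 3→1, 4→10, 5→4, 6→2, 7→6, 8→8, 9→0, 10→9, 11→5

Verify φ preserves adjacency — for each edge of G1, its image is an edge of G2:
  (0,2) → (φ(0),φ(2)) = (3,11) ∈ E(G2) ✓
  (0,5) → (φ(0),φ(5)) = (4,11) ∈ E(G2) ✓
  (0,7) → (φ(0),φ(7)) = (6,11) ∈ E(G2) ✓
  (0,8) → (φ(0),φ(8)) = (8,11) ∈ E(G2) ✓
  (0,11) → (φ(0),φ(11)) = (5,11) ∈ E(G2) ✓
  (1,2) → (φ(1),φ(2)) = (3,7) ∈ E(G2) ✓
  (1,6) → (φ(1),φ(6)) = (2,7) ∈ E(G2) ✓
  (1,7) → (φ(1),φ(7)) = (6,7) ∈ E(G2) ✓
  (1,8) → (φ(1),φ(8)) = (7,8) ∈ E(G2) ✓
  (1,11) → (φ(1),φ(11)) = (5,7) ∈ E(G2) ✓
  (2,5) → (φ(2),φ(5)) = (3,4) ∈ E(G2) ✓
  (2,6) → (φ(2),φ(6)) = (2,3) ∈ E(G2) ✓
  (3,6) → (φ(3),φ(6)) = (1,2) ∈ E(G2) ✓
  (3,8) → (φ(3),φ(8)) = (1,8) ∈ E(G2) ✓
  (3,9) → (φ(3),φ(9)) = (0,1) ∈ E(G2) ✓
  (3,10) → (φ(3),φ(10)) = (1,9) ∈ E(G2) ✓
  (3,11) → (φ(3),φ(11)) = (1,5) ∈ E(G2) ✓
  (4,7) → (φ(4),φ(7)) = (6,10) ∈ E(G2) ✓
  (4,9) → (φ(4),φ(9)) = (0,10) ∈ E(G2) ✓
  (4,10) → (φ(4),φ(10)) = (9,10) ∈ E(G2) ✓
  (5,6) → (φ(5),φ(6)) = (2,4) ∈ E(G2) ✓
  (5,7) → (φ(5),φ(7)) = (4,6) ∈ E(G2) ✓
  (5,9) → (φ(5),φ(9)) = (0,4) ∈ E(G2) ✓
  (5,10) → (φ(5),φ(10)) = (4,9) ∈ E(G2) ✓
  (6,7) → (φ(6),φ(7)) = (2,6) ∈ E(G2) ✓
  (6,10) → (φ(6),φ(10)) = (2,9) ∈ E(G2) ✓
  (7,9) → (φ(7),φ(9)) = (0,6) ∈ E(G2) ✓
  (7,11) → (φ(7),φ(11)) = (5,6) ∈ E(G2) ✓
  (8,9) → (φ(8),φ(9)) = (0,8) ∈ E(G2) ✓
  (8,10) → (φ(8),φ(10)) = (8,9) ∈ E(G2) ✓
  (9,11) → (φ(9),φ(11)) = (0,5) ∈ E(G2) ✓
All 31 edges of G1 map to edges of G2, and |E(G1)| = |E(G2)| = 31, so φ is a bijection on edges as well as vertices. Hence G1 ≅ G2.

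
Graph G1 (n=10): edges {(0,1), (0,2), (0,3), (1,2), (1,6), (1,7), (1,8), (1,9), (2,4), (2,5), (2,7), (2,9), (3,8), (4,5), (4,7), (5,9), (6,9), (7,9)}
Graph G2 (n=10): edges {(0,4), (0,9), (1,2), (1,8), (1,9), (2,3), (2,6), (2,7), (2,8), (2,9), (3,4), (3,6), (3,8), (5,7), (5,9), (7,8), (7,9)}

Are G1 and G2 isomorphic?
No, not isomorphic

The graphs are NOT isomorphic.

Degrees in G1: deg(0)=3, deg(1)=6, deg(2)=6, deg(3)=2, deg(4)=3, deg(5)=3, deg(6)=2, deg(7)=4, deg(8)=2, deg(9)=5.
Sorted degree sequence of G1: [6, 6, 5, 4, 3, 3, 3, 2, 2, 2].
Degrees in G2: deg(0)=2, deg(1)=3, deg(2)=6, deg(3)=4, deg(4)=2, deg(5)=2, deg(6)=2, deg(7)=4, deg(8)=4, deg(9)=5.
Sorted degree sequence of G2: [6, 5, 4, 4, 4, 3, 2, 2, 2, 2].
The (sorted) degree sequence is an isomorphism invariant, so since G1 and G2 have different degree sequences they cannot be isomorphic.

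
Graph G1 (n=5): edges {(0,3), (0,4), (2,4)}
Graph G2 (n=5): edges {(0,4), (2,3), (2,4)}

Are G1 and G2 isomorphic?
Yes, isomorphic

The graphs are isomorphic.
One valid mapping φ: V(G1) → V(G2): 0→2, 1→1, 2→0, 3→3, 4→4

Verify φ preserves adjacency — for each edge of G1, its image is an edge of G2:
  (0,3) → (φ(0),φ(3)) = (2,3) ∈ E(G2) ✓
  (0,4) → (φ(0),φ(4)) = (2,4) ∈ E(G2) ✓
  (2,4) → (φ(2),φ(4)) = (0,4) ∈ E(G2) ✓
All 3 edges of G1 map to edges of G2, and |E(G1)| = |E(G2)| = 3, so φ is a bijection on edges as well as vertices. Hence G1 ≅ G2.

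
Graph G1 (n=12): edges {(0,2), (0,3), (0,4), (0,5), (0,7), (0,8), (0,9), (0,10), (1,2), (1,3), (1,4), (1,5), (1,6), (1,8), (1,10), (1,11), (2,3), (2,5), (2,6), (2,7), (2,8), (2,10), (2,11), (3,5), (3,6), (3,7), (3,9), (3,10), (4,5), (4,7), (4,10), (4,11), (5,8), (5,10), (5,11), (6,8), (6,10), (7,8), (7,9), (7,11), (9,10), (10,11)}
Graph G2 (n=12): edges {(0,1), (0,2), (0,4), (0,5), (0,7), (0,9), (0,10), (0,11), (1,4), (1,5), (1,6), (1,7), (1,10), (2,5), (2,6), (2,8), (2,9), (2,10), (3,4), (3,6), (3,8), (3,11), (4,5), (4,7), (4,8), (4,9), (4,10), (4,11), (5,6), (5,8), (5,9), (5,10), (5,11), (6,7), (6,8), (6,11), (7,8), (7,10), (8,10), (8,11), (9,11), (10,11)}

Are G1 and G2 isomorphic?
Yes, isomorphic

The graphs are isomorphic.
One valid mapping φ: V(G1) → V(G2): 0→8, 1→0, 2→5, 3→11, 4→7, 5→10, 6→9, 7→6, 8→2, 9→3, 10→4, 11→1

Verify φ preserves adjacency — for each edge of G1, its image is an edge of G2:
  (0,2) → (φ(0),φ(2)) = (5,8) ∈ E(G2) ✓
  (0,3) → (φ(0),φ(3)) = (8,11) ∈ E(G2) ✓
  (0,4) → (φ(0),φ(4)) = (7,8) ∈ E(G2) ✓
  (0,5) → (φ(0),φ(5)) = (8,10) ∈ E(G2) ✓
  (0,7) → (φ(0),φ(7)) = (6,8) ∈ E(G2) ✓
  (0,8) → (φ(0),φ(8)) = (2,8) ∈ E(G2) ✓
  (0,9) → (φ(0),φ(9)) = (3,8) ∈ E(G2) ✓
  (0,10) → (φ(0),φ(10)) = (4,8) ∈ E(G2) ✓
  (1,2) → (φ(1),φ(2)) = (0,5) ∈ E(G2) ✓
  (1,3) → (φ(1),φ(3)) = (0,11) ∈ E(G2) ✓
  (1,4) → (φ(1),φ(4)) = (0,7) ∈ E(G2) ✓
  (1,5) → (φ(1),φ(5)) = (0,10) ∈ E(G2) ✓
  (1,6) → (φ(1),φ(6)) = (0,9) ∈ E(G2) ✓
  (1,8) → (φ(1),φ(8)) = (0,2) ∈ E(G2) ✓
  (1,10) → (φ(1),φ(10)) = (0,4) ∈ E(G2) ✓
  (1,11) → (φ(1),φ(11)) = (0,1) ∈ E(G2) ✓
  (2,3) → (φ(2),φ(3)) = (5,11) ∈ E(G2) ✓
  (2,5) → (φ(2),φ(5)) = (5,10) ∈ E(G2) ✓
  (2,6) → (φ(2),φ(6)) = (5,9) ∈ E(G2) ✓
  (2,7) → (φ(2),φ(7)) = (5,6) ∈ E(G2) ✓
  (2,8) → (φ(2),φ(8)) = (2,5) ∈ E(G2) ✓
  (2,10) → (φ(2),φ(10)) = (4,5) ∈ E(G2) ✓
  (2,11) → (φ(2),φ(11)) = (1,5) ∈ E(G2) ✓
  (3,5) → (φ(3),φ(5)) = (10,11) ∈ E(G2) ✓
  (3,6) → (φ(3),φ(6)) = (9,11) ∈ E(G2) ✓
  (3,7) → (φ(3),φ(7)) = (6,11) ∈ E(G2) ✓
  (3,9) → (φ(3),φ(9)) = (3,11) ∈ E(G2) ✓
  (3,10) → (φ(3),φ(10)) = (4,11) ∈ E(G2) ✓
  (4,5) → (φ(4),φ(5)) = (7,10) ∈ E(G2) ✓
  (4,7) → (φ(4),φ(7)) = (6,7) ∈ E(G2) ✓
  (4,10) → (φ(4),φ(10)) = (4,7) ∈ E(G2) ✓
  (4,11) → (φ(4),φ(11)) = (1,7) ∈ E(G2) ✓
  (5,8) → (φ(5),φ(8)) = (2,10) ∈ E(G2) ✓
  (5,10) → (φ(5),φ(10)) = (4,10) ∈ E(G2) ✓
  (5,11) → (φ(5),φ(11)) = (1,10) ∈ E(G2) ✓
  (6,8) → (φ(6),φ(8)) = (2,9) ∈ E(G2) ✓
  (6,10) → (φ(6),φ(10)) = (4,9) ∈ E(G2) ✓
  (7,8) → (φ(7),φ(8)) = (2,6) ∈ E(G2) ✓
  (7,9) → (φ(7),φ(9)) = (3,6) ∈ E(G2) ✓
  (7,11) → (φ(7),φ(11)) = (1,6) ∈ E(G2) ✓
  (9,10) → (φ(9),φ(10)) = (3,4) ∈ E(G2) ✓
  (10,11) → (φ(10),φ(11)) = (1,4) ∈ E(G2) ✓
All 42 edges of G1 map to edges of G2, and |E(G1)| = |E(G2)| = 42, so φ is a bijection on edges as well as vertices. Hence G1 ≅ G2.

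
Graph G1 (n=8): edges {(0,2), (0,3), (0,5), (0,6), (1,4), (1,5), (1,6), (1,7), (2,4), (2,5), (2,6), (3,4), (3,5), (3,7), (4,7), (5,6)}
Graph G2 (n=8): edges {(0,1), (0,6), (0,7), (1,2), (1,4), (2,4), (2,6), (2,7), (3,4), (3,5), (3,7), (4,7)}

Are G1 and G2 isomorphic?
No, not isomorphic

The graphs are NOT isomorphic.

Counting triangles (3-cliques): G1 has 8, G2 has 3.
Triangle count is an isomorphism invariant, so differing triangle counts rule out isomorphism.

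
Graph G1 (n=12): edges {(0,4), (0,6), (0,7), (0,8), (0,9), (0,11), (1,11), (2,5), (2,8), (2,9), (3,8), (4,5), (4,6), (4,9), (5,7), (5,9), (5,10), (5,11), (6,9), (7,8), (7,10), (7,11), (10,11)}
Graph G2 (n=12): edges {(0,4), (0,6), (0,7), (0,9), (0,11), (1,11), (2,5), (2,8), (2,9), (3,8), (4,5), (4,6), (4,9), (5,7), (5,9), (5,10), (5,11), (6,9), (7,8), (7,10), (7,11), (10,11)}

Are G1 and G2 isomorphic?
No, not isomorphic

The graphs are NOT isomorphic.

Counting edges: G1 has 23 edge(s); G2 has 22 edge(s).
Edge count is an isomorphism invariant (a bijection on vertices induces a bijection on edges), so differing edge counts rule out isomorphism.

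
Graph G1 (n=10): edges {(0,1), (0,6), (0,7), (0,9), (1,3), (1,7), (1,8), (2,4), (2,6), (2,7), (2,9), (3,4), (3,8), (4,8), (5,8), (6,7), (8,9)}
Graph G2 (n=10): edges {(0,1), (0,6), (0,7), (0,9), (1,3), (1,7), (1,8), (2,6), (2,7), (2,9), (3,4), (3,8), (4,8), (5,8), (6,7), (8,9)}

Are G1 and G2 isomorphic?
No, not isomorphic

The graphs are NOT isomorphic.

Counting edges: G1 has 17 edge(s); G2 has 16 edge(s).
Edge count is an isomorphism invariant (a bijection on vertices induces a bijection on edges), so differing edge counts rule out isomorphism.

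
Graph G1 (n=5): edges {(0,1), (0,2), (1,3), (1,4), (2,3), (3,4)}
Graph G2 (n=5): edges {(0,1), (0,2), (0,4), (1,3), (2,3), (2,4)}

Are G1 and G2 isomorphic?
Yes, isomorphic

The graphs are isomorphic.
One valid mapping φ: V(G1) → V(G2): 0→1, 1→0, 2→3, 3→2, 4→4

Verify φ preserves adjacency — for each edge of G1, its image is an edge of G2:
  (0,1) → (φ(0),φ(1)) = (0,1) ∈ E(G2) ✓
  (0,2) → (φ(0),φ(2)) = (1,3) ∈ E(G2) ✓
  (1,3) → (φ(1),φ(3)) = (0,2) ∈ E(G2) ✓
  (1,4) → (φ(1),φ(4)) = (0,4) ∈ E(G2) ✓
  (2,3) → (φ(2),φ(3)) = (2,3) ∈ E(G2) ✓
  (3,4) → (φ(3),φ(4)) = (2,4) ∈ E(G2) ✓
All 6 edges of G1 map to edges of G2, and |E(G1)| = |E(G2)| = 6, so φ is a bijection on edges as well as vertices. Hence G1 ≅ G2.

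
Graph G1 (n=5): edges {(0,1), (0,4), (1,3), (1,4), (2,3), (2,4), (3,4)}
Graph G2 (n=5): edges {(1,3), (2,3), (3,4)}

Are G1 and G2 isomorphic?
No, not isomorphic

The graphs are NOT isomorphic.

Degrees in G1: deg(0)=2, deg(1)=3, deg(2)=2, deg(3)=3, deg(4)=4.
Sorted degree sequence of G1: [4, 3, 3, 2, 2].
Degrees in G2: deg(0)=0, deg(1)=1, deg(2)=1, deg(3)=3, deg(4)=1.
Sorted degree sequence of G2: [3, 1, 1, 1, 0].
The (sorted) degree sequence is an isomorphism invariant, so since G1 and G2 have different degree sequences they cannot be isomorphic.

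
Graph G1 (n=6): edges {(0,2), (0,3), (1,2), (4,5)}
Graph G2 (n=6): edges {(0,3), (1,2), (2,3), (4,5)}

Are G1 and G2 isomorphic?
Yes, isomorphic

The graphs are isomorphic.
One valid mapping φ: V(G1) → V(G2): 0→2, 1→0, 2→3, 3→1, 4→5, 5→4

Verify φ preserves adjacency — for each edge of G1, its image is an edge of G2:
  (0,2) → (φ(0),φ(2)) = (2,3) ∈ E(G2) ✓
  (0,3) → (φ(0),φ(3)) = (1,2) ∈ E(G2) ✓
  (1,2) → (φ(1),φ(2)) = (0,3) ∈ E(G2) ✓
  (4,5) → (φ(4),φ(5)) = (4,5) ∈ E(G2) ✓
All 4 edges of G1 map to edges of G2, and |E(G1)| = |E(G2)| = 4, so φ is a bijection on edges as well as vertices. Hence G1 ≅ G2.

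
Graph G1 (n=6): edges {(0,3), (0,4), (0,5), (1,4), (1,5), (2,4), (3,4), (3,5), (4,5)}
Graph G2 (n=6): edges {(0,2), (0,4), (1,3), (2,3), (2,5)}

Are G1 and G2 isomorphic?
No, not isomorphic

The graphs are NOT isomorphic.

Counting triangles (3-cliques): G1 has 5, G2 has 0.
Triangle count is an isomorphism invariant, so differing triangle counts rule out isomorphism.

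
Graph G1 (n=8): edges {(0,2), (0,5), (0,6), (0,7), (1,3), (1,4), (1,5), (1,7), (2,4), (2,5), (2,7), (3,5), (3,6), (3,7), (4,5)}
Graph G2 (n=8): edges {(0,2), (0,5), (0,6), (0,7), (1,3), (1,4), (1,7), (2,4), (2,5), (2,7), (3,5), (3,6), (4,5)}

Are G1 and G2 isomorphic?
No, not isomorphic

The graphs are NOT isomorphic.

Counting edges: G1 has 15 edge(s); G2 has 13 edge(s).
Edge count is an isomorphism invariant (a bijection on vertices induces a bijection on edges), so differing edge counts rule out isomorphism.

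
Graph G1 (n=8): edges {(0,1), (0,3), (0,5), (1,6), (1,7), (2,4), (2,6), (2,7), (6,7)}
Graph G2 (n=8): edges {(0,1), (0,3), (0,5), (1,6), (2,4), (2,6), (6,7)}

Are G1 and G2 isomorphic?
No, not isomorphic

The graphs are NOT isomorphic.

Counting edges: G1 has 9 edge(s); G2 has 7 edge(s).
Edge count is an isomorphism invariant (a bijection on vertices induces a bijection on edges), so differing edge counts rule out isomorphism.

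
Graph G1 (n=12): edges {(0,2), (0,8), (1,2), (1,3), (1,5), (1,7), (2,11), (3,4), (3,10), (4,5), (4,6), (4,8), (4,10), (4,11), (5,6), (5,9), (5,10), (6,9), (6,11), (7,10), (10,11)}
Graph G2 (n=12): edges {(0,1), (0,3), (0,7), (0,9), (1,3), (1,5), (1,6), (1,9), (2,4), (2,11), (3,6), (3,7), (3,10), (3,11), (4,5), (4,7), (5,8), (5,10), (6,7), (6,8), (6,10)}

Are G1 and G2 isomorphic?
Yes, isomorphic

The graphs are isomorphic.
One valid mapping φ: V(G1) → V(G2): 0→2, 1→5, 2→4, 3→10, 4→3, 5→1, 6→0, 7→8, 8→11, 9→9, 10→6, 11→7

Verify φ preserves adjacency — for each edge of G1, its image is an edge of G2:
  (0,2) → (φ(0),φ(2)) = (2,4) ∈ E(G2) ✓
  (0,8) → (φ(0),φ(8)) = (2,11) ∈ E(G2) ✓
  (1,2) → (φ(1),φ(2)) = (4,5) ∈ E(G2) ✓
  (1,3) → (φ(1),φ(3)) = (5,10) ∈ E(G2) ✓
  (1,5) → (φ(1),φ(5)) = (1,5) ∈ E(G2) ✓
  (1,7) → (φ(1),φ(7)) = (5,8) ∈ E(G2) ✓
  (2,11) → (φ(2),φ(11)) = (4,7) ∈ E(G2) ✓
  (3,4) → (φ(3),φ(4)) = (3,10) ∈ E(G2) ✓
  (3,10) → (φ(3),φ(10)) = (6,10) ∈ E(G2) ✓
  (4,5) → (φ(4),φ(5)) = (1,3) ∈ E(G2) ✓
  (4,6) → (φ(4),φ(6)) = (0,3) ∈ E(G2) ✓
  (4,8) → (φ(4),φ(8)) = (3,11) ∈ E(G2) ✓
  (4,10) → (φ(4),φ(10)) = (3,6) ∈ E(G2) ✓
  (4,11) → (φ(4),φ(11)) = (3,7) ∈ E(G2) ✓
  (5,6) → (φ(5),φ(6)) = (0,1) ∈ E(G2) ✓
  (5,9) → (φ(5),φ(9)) = (1,9) ∈ E(G2) ✓
  (5,10) → (φ(5),φ(10)) = (1,6) ∈ E(G2) ✓
  (6,9) → (φ(6),φ(9)) = (0,9) ∈ E(G2) ✓
  (6,11) → (φ(6),φ(11)) = (0,7) ∈ E(G2) ✓
  (7,10) → (φ(7),φ(10)) = (6,8) ∈ E(G2) ✓
  (10,11) → (φ(10),φ(11)) = (6,7) ∈ E(G2) ✓
All 21 edges of G1 map to edges of G2, and |E(G1)| = |E(G2)| = 21, so φ is a bijection on edges as well as vertices. Hence G1 ≅ G2.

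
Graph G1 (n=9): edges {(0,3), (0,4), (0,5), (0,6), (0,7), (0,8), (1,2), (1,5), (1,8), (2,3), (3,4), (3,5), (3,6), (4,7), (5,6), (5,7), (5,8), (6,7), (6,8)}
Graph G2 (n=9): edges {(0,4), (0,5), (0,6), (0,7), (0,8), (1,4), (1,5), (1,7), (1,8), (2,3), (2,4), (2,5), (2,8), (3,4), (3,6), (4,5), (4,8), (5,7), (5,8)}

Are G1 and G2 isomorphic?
Yes, isomorphic

The graphs are isomorphic.
One valid mapping φ: V(G1) → V(G2): 0→5, 1→3, 2→6, 3→0, 4→7, 5→4, 6→8, 7→1, 8→2

Verify φ preserves adjacency — for each edge of G1, its image is an edge of G2:
  (0,3) → (φ(0),φ(3)) = (0,5) ∈ E(G2) ✓
  (0,4) → (φ(0),φ(4)) = (5,7) ∈ E(G2) ✓
  (0,5) → (φ(0),φ(5)) = (4,5) ∈ E(G2) ✓
  (0,6) → (φ(0),φ(6)) = (5,8) ∈ E(G2) ✓
  (0,7) → (φ(0),φ(7)) = (1,5) ∈ E(G2) ✓
  (0,8) → (φ(0),φ(8)) = (2,5) ∈ E(G2) ✓
  (1,2) → (φ(1),φ(2)) = (3,6) ∈ E(G2) ✓
  (1,5) → (φ(1),φ(5)) = (3,4) ∈ E(G2) ✓
  (1,8) → (φ(1),φ(8)) = (2,3) ∈ E(G2) ✓
  (2,3) → (φ(2),φ(3)) = (0,6) ∈ E(G2) ✓
  (3,4) → (φ(3),φ(4)) = (0,7) ∈ E(G2) ✓
  (3,5) → (φ(3),φ(5)) = (0,4) ∈ E(G2) ✓
  (3,6) → (φ(3),φ(6)) = (0,8) ∈ E(G2) ✓
  (4,7) → (φ(4),φ(7)) = (1,7) ∈ E(G2) ✓
  (5,6) → (φ(5),φ(6)) = (4,8) ∈ E(G2) ✓
  (5,7) → (φ(5),φ(7)) = (1,4) ∈ E(G2) ✓
  (5,8) → (φ(5),φ(8)) = (2,4) ∈ E(G2) ✓
  (6,7) → (φ(6),φ(7)) = (1,8) ∈ E(G2) ✓
  (6,8) → (φ(6),φ(8)) = (2,8) ∈ E(G2) ✓
All 19 edges of G1 map to edges of G2, and |E(G1)| = |E(G2)| = 19, so φ is a bijection on edges as well as vertices. Hence G1 ≅ G2.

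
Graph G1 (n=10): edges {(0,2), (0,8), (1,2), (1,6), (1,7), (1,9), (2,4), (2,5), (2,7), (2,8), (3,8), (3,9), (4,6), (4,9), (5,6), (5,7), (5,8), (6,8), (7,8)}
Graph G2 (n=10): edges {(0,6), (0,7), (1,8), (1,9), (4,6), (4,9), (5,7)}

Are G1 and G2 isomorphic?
No, not isomorphic

The graphs are NOT isomorphic.

Connected components of G1: 1 component(s) with vertex sets [[0, 1, 2, 3, 4, 5, 6, 7, 8, 9]], sizes [10].
Connected components of G2: 3 component(s) with vertex sets [[2], [3], [0, 1, 4, 5, 6, 7, 8, 9]], sizes [1, 1, 8].
The number of connected components (and the multiset of component sizes) is an isomorphism invariant — an isomorphism maps each component of G1 bijectively onto a component of G2. Since G1 has 1 component(s) and G2 has 3, they cannot be isomorphic.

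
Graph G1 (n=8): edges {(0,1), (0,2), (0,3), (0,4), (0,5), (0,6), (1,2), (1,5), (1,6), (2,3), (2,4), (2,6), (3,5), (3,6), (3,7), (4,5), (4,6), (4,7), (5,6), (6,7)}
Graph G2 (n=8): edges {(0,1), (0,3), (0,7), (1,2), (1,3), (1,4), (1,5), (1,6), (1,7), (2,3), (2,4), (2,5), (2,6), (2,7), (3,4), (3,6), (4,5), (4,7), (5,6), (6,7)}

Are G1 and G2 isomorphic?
Yes, isomorphic

The graphs are isomorphic.
One valid mapping φ: V(G1) → V(G2): 0→2, 1→5, 2→4, 3→3, 4→7, 5→6, 6→1, 7→0

Verify φ preserves adjacency — for each edge of G1, its image is an edge of G2:
  (0,1) → (φ(0),φ(1)) = (2,5) ∈ E(G2) ✓
  (0,2) → (φ(0),φ(2)) = (2,4) ∈ E(G2) ✓
  (0,3) → (φ(0),φ(3)) = (2,3) ∈ E(G2) ✓
  (0,4) → (φ(0),φ(4)) = (2,7) ∈ E(G2) ✓
  (0,5) → (φ(0),φ(5)) = (2,6) ∈ E(G2) ✓
  (0,6) → (φ(0),φ(6)) = (1,2) ∈ E(G2) ✓
  (1,2) → (φ(1),φ(2)) = (4,5) ∈ E(G2) ✓
  (1,5) → (φ(1),φ(5)) = (5,6) ∈ E(G2) ✓
  (1,6) → (φ(1),φ(6)) = (1,5) ∈ E(G2) ✓
  (2,3) → (φ(2),φ(3)) = (3,4) ∈ E(G2) ✓
  (2,4) → (φ(2),φ(4)) = (4,7) ∈ E(G2) ✓
  (2,6) → (φ(2),φ(6)) = (1,4) ∈ E(G2) ✓
  (3,5) → (φ(3),φ(5)) = (3,6) ∈ E(G2) ✓
  (3,6) → (φ(3),φ(6)) = (1,3) ∈ E(G2) ✓
  (3,7) → (φ(3),φ(7)) = (0,3) ∈ E(G2) ✓
  (4,5) → (φ(4),φ(5)) = (6,7) ∈ E(G2) ✓
  (4,6) → (φ(4),φ(6)) = (1,7) ∈ E(G2) ✓
  (4,7) → (φ(4),φ(7)) = (0,7) ∈ E(G2) ✓
  (5,6) → (φ(5),φ(6)) = (1,6) ∈ E(G2) ✓
  (6,7) → (φ(6),φ(7)) = (0,1) ∈ E(G2) ✓
All 20 edges of G1 map to edges of G2, and |E(G1)| = |E(G2)| = 20, so φ is a bijection on edges as well as vertices. Hence G1 ≅ G2.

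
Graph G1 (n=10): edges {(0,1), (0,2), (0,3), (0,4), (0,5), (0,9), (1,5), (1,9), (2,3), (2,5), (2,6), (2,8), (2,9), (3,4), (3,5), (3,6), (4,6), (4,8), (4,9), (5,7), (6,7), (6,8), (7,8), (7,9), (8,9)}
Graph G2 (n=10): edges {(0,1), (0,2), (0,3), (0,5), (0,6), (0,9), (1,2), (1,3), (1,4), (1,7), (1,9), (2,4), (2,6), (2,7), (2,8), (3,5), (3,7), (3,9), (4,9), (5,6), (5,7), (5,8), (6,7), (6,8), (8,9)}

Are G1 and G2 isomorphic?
Yes, isomorphic

The graphs are isomorphic.
One valid mapping φ: V(G1) → V(G2): 0→1, 1→4, 2→0, 3→3, 4→7, 5→9, 6→5, 7→8, 8→6, 9→2

Verify φ preserves adjacency — for each edge of G1, its image is an edge of G2:
  (0,1) → (φ(0),φ(1)) = (1,4) ∈ E(G2) ✓
  (0,2) → (φ(0),φ(2)) = (0,1) ∈ E(G2) ✓
  (0,3) → (φ(0),φ(3)) = (1,3) ∈ E(G2) ✓
  (0,4) → (φ(0),φ(4)) = (1,7) ∈ E(G2) ✓
  (0,5) → (φ(0),φ(5)) = (1,9) ∈ E(G2) ✓
  (0,9) → (φ(0),φ(9)) = (1,2) ∈ E(G2) ✓
  (1,5) → (φ(1),φ(5)) = (4,9) ∈ E(G2) ✓
  (1,9) → (φ(1),φ(9)) = (2,4) ∈ E(G2) ✓
  (2,3) → (φ(2),φ(3)) = (0,3) ∈ E(G2) ✓
  (2,5) → (φ(2),φ(5)) = (0,9) ∈ E(G2) ✓
  (2,6) → (φ(2),φ(6)) = (0,5) ∈ E(G2) ✓
  (2,8) → (φ(2),φ(8)) = (0,6) ∈ E(G2) ✓
  (2,9) → (φ(2),φ(9)) = (0,2) ∈ E(G2) ✓
  (3,4) → (φ(3),φ(4)) = (3,7) ∈ E(G2) ✓
  (3,5) → (φ(3),φ(5)) = (3,9) ∈ E(G2) ✓
  (3,6) → (φ(3),φ(6)) = (3,5) ∈ E(G2) ✓
  (4,6) → (φ(4),φ(6)) = (5,7) ∈ E(G2) ✓
  (4,8) → (φ(4),φ(8)) = (6,7) ∈ E(G2) ✓
  (4,9) → (φ(4),φ(9)) = (2,7) ∈ E(G2) ✓
  (5,7) → (φ(5),φ(7)) = (8,9) ∈ E(G2) ✓
  (6,7) → (φ(6),φ(7)) = (5,8) ∈ E(G2) ✓
  (6,8) → (φ(6),φ(8)) = (5,6) ∈ E(G2) ✓
  (7,8) → (φ(7),φ(8)) = (6,8) ∈ E(G2) ✓
  (7,9) → (φ(7),φ(9)) = (2,8) ∈ E(G2) ✓
  (8,9) → (φ(8),φ(9)) = (2,6) ∈ E(G2) ✓
All 25 edges of G1 map to edges of G2, and |E(G1)| = |E(G2)| = 25, so φ is a bijection on edges as well as vertices. Hence G1 ≅ G2.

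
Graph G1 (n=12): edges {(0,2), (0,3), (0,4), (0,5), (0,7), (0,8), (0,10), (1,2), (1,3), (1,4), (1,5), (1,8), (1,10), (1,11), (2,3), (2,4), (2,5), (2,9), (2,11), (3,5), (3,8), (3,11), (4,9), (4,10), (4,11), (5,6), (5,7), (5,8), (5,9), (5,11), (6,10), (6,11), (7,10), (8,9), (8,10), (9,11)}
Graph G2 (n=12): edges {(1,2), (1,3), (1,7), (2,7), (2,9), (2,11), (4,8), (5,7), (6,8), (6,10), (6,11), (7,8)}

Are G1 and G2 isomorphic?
No, not isomorphic

The graphs are NOT isomorphic.

Connected components of G1: 1 component(s) with vertex sets [[0, 1, 2, 3, 4, 5, 6, 7, 8, 9, 10, 11]], sizes [12].
Connected components of G2: 2 component(s) with vertex sets [[0], [1, 2, 3, 4, 5, 6, 7, 8, 9, 10, 11]], sizes [1, 11].
The number of connected components (and the multiset of component sizes) is an isomorphism invariant — an isomorphism maps each component of G1 bijectively onto a component of G2. Since G1 has 1 component(s) and G2 has 2, they cannot be isomorphic.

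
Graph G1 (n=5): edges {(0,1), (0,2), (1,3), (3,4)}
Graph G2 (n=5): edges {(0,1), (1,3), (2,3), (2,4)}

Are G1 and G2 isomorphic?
Yes, isomorphic

The graphs are isomorphic.
One valid mapping φ: V(G1) → V(G2): 0→2, 1→3, 2→4, 3→1, 4→0

Verify φ preserves adjacency — for each edge of G1, its image is an edge of G2:
  (0,1) → (φ(0),φ(1)) = (2,3) ∈ E(G2) ✓
  (0,2) → (φ(0),φ(2)) = (2,4) ∈ E(G2) ✓
  (1,3) → (φ(1),φ(3)) = (1,3) ∈ E(G2) ✓
  (3,4) → (φ(3),φ(4)) = (0,1) ∈ E(G2) ✓
All 4 edges of G1 map to edges of G2, and |E(G1)| = |E(G2)| = 4, so φ is a bijection on edges as well as vertices. Hence G1 ≅ G2.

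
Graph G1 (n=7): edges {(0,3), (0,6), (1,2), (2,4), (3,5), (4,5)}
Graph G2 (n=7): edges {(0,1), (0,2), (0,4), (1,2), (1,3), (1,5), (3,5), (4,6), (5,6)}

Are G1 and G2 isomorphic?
No, not isomorphic

The graphs are NOT isomorphic.

Counting triangles (3-cliques): G1 has 0, G2 has 2.
Triangle count is an isomorphism invariant, so differing triangle counts rule out isomorphism.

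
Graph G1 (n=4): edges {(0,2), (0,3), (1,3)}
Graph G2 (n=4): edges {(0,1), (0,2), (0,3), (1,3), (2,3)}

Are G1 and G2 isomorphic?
No, not isomorphic

The graphs are NOT isomorphic.

Counting triangles (3-cliques): G1 has 0, G2 has 2.
Triangle count is an isomorphism invariant, so differing triangle counts rule out isomorphism.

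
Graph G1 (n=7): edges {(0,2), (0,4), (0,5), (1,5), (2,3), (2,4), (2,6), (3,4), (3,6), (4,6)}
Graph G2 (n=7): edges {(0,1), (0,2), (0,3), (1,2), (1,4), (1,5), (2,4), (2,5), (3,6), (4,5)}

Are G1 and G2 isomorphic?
Yes, isomorphic

The graphs are isomorphic.
One valid mapping φ: V(G1) → V(G2): 0→0, 1→6, 2→2, 3→4, 4→1, 5→3, 6→5

Verify φ preserves adjacency — for each edge of G1, its image is an edge of G2:
  (0,2) → (φ(0),φ(2)) = (0,2) ∈ E(G2) ✓
  (0,4) → (φ(0),φ(4)) = (0,1) ∈ E(G2) ✓
  (0,5) → (φ(0),φ(5)) = (0,3) ∈ E(G2) ✓
  (1,5) → (φ(1),φ(5)) = (3,6) ∈ E(G2) ✓
  (2,3) → (φ(2),φ(3)) = (2,4) ∈ E(G2) ✓
  (2,4) → (φ(2),φ(4)) = (1,2) ∈ E(G2) ✓
  (2,6) → (φ(2),φ(6)) = (2,5) ∈ E(G2) ✓
  (3,4) → (φ(3),φ(4)) = (1,4) ∈ E(G2) ✓
  (3,6) → (φ(3),φ(6)) = (4,5) ∈ E(G2) ✓
  (4,6) → (φ(4),φ(6)) = (1,5) ∈ E(G2) ✓
All 10 edges of G1 map to edges of G2, and |E(G1)| = |E(G2)| = 10, so φ is a bijection on edges as well as vertices. Hence G1 ≅ G2.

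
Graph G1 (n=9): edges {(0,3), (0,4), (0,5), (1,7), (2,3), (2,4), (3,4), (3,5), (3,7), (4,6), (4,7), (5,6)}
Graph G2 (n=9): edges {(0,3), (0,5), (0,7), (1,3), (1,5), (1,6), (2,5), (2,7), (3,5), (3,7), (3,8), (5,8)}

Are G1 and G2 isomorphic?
Yes, isomorphic

The graphs are isomorphic.
One valid mapping φ: V(G1) → V(G2): 0→0, 1→6, 2→8, 3→3, 4→5, 5→7, 6→2, 7→1, 8→4

Verify φ preserves adjacency — for each edge of G1, its image is an edge of G2:
  (0,3) → (φ(0),φ(3)) = (0,3) ∈ E(G2) ✓
  (0,4) → (φ(0),φ(4)) = (0,5) ∈ E(G2) ✓
  (0,5) → (φ(0),φ(5)) = (0,7) ∈ E(G2) ✓
  (1,7) → (φ(1),φ(7)) = (1,6) ∈ E(G2) ✓
  (2,3) → (φ(2),φ(3)) = (3,8) ∈ E(G2) ✓
  (2,4) → (φ(2),φ(4)) = (5,8) ∈ E(G2) ✓
  (3,4) → (φ(3),φ(4)) = (3,5) ∈ E(G2) ✓
  (3,5) → (φ(3),φ(5)) = (3,7) ∈ E(G2) ✓
  (3,7) → (φ(3),φ(7)) = (1,3) ∈ E(G2) ✓
  (4,6) → (φ(4),φ(6)) = (2,5) ∈ E(G2) ✓
  (4,7) → (φ(4),φ(7)) = (1,5) ∈ E(G2) ✓
  (5,6) → (φ(5),φ(6)) = (2,7) ∈ E(G2) ✓
All 12 edges of G1 map to edges of G2, and |E(G1)| = |E(G2)| = 12, so φ is a bijection on edges as well as vertices. Hence G1 ≅ G2.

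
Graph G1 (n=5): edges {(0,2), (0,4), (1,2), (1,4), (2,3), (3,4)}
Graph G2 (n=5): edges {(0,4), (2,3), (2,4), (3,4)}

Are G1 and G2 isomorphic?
No, not isomorphic

The graphs are NOT isomorphic.

Connected components of G1: 1 component(s) with vertex sets [[0, 1, 2, 3, 4]], sizes [5].
Connected components of G2: 2 component(s) with vertex sets [[1], [0, 2, 3, 4]], sizes [1, 4].
The number of connected components (and the multiset of component sizes) is an isomorphism invariant — an isomorphism maps each component of G1 bijectively onto a component of G2. Since G1 has 1 component(s) and G2 has 2, they cannot be isomorphic.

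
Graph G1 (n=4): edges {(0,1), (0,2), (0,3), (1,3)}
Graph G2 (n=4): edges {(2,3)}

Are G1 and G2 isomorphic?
No, not isomorphic

The graphs are NOT isomorphic.

Degrees in G1: deg(0)=3, deg(1)=2, deg(2)=1, deg(3)=2.
Sorted degree sequence of G1: [3, 2, 2, 1].
Degrees in G2: deg(0)=0, deg(1)=0, deg(2)=1, deg(3)=1.
Sorted degree sequence of G2: [1, 1, 0, 0].
The (sorted) degree sequence is an isomorphism invariant, so since G1 and G2 have different degree sequences they cannot be isomorphic.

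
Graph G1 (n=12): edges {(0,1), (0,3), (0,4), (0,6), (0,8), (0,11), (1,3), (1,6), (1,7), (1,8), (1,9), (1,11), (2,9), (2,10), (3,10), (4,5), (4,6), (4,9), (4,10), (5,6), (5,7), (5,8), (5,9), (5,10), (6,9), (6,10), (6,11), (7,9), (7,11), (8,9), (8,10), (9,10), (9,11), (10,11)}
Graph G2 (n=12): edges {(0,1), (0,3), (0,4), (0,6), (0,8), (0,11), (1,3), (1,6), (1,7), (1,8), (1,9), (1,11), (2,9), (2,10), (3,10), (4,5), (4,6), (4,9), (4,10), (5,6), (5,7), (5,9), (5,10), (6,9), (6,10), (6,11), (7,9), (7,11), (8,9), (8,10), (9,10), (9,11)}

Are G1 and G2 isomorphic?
No, not isomorphic

The graphs are NOT isomorphic.

Counting edges: G1 has 34 edge(s); G2 has 32 edge(s).
Edge count is an isomorphism invariant (a bijection on vertices induces a bijection on edges), so differing edge counts rule out isomorphism.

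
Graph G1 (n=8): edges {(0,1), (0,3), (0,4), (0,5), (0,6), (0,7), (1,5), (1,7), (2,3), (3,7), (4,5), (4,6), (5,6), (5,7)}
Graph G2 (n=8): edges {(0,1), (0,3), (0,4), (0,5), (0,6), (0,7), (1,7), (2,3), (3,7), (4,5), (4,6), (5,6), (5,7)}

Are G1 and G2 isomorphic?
No, not isomorphic

The graphs are NOT isomorphic.

Counting edges: G1 has 14 edge(s); G2 has 13 edge(s).
Edge count is an isomorphism invariant (a bijection on vertices induces a bijection on edges), so differing edge counts rule out isomorphism.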